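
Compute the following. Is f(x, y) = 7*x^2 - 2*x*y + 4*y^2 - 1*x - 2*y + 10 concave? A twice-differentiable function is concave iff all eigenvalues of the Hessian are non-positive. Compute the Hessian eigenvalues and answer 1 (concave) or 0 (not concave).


The Hessian of f(x,y) = 7*x^2 - 2*x*y + 4*y^2 - 1*x - 2*y + 10 is:
H = [[14, -2], [-2, 8]]
Trace = 14 + 8 = 22
Determinant = 14*8 - (-2)^2 = 108
Discriminant = (22)^2 - 4*108 = 52.0
Eigenvalues: lambda_1 = 7.3944, lambda_2 = 14.6056
The function is not concave.

0


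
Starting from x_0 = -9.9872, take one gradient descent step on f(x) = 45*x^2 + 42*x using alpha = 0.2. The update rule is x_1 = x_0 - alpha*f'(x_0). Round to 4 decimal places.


We compute the gradient at x_0 and apply the update.
f'(x) = 90*x + 42
f'(-9.9872) = 90*-9.9872 + 42 = -856.848
x_1 = -9.9872 - 0.2*-856.848 = 161.3824


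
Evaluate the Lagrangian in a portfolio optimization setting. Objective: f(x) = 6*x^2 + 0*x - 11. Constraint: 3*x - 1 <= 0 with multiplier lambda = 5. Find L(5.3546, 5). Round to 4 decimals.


Step 1: Evaluate f(x).
f(5.3546) = 6*5.3546^2 + 0*5.3546 - 11 = 161.0304
Step 2: Evaluate g(x).
g(5.3546) = 3*5.3546 - 1 = 15.0638
Step 3: Compute Lagrangian.
L = 161.0304 + 5*15.0638 = 236.3494


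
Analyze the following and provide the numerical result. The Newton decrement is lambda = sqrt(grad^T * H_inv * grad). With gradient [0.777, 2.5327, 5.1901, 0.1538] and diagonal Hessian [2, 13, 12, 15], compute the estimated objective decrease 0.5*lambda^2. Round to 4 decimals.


Step 1: H is diagonal, so H^(-1) * g = [0.3885, 0.1948, 0.4325, 0.0103].
Step 2: g^T H^(-1) g = sum_i g_i^2 / H_ii
  = (0.777)^2/2 + (2.5327)^2/13 + (5.1901)^2/12 + (0.1538)^2/15
  = 0.3019 + 0.4934 + 2.2448 + 0.0016 = 3.0416
Step 3: Objective decrease = 0.5 * g^T H^(-1) g = 1.5208


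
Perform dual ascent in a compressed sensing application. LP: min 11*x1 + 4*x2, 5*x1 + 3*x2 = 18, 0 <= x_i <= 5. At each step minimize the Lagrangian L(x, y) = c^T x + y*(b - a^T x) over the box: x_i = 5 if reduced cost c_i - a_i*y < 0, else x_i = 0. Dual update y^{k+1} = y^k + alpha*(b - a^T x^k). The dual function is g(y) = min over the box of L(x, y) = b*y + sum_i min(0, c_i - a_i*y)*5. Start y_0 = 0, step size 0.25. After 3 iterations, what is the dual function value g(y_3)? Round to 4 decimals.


Dual ascent for LP: min 11*x1 + 4*x2, 5*x1 + 3*x2 = 18, 0 <= x_i <= 5
Step 1: y^k = 0.0, reduced costs: (11.0, 4.0)
  x^k = (0.0, 0.0), subgradient = b - a^T x = 18.0
  y^{k+1} = 0.0 + 0.25*18.0 = 4.5
Step 2: y^k = 4.5, reduced costs: (-11.5, -9.5)
  x^k = (5.0, 5.0), subgradient = b - a^T x = -22.0
  y^{k+1} = 4.5 + 0.25*-22.0 = -1.0
Step 3: y^k = -1.0, reduced costs: (16.0, 7.0)
  x^k = (0.0, 0.0), subgradient = b - a^T x = 18.0
  y^{k+1} = -1.0 + 0.25*18.0 = 3.5
Dual objective at y_3 = 3.5: reduced costs (-6.5, -6.5), box minimizer x = (5.0, 5.0)
g(y_3) = b*y + (c1 - a1*y)*x1 + (c2 - a2*y)*x2 = 18*3.5 + (-6.5)*5.0 + (-6.5)*5.0 = 63.0 - 32.5 - 32.5 = -2.0


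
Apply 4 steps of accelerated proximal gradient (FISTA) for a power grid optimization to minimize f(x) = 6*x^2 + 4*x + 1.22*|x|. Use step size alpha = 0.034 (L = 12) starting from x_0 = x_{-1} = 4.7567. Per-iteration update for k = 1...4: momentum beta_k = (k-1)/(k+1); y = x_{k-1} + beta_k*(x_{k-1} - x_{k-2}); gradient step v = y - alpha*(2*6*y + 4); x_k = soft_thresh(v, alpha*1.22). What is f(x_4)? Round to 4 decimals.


FISTA on f(x) = 6*x^2 + 4*x + 1.22*|x|
L = 12, alpha = 0.034
Iteration 1: beta = 0.0, y = 4.7567 + 0.0*(4.7567 - 4.7567) = 4.7567
  grad(y) = 61.0804, v = y - alpha*grad = 2.68
  prox(v) = soft_thresh(2.68, 0.0415) = 2.6385
Iteration 2: beta = 0.3333, y = 2.6385 + 0.3333*(2.6385 - 4.7567) = 1.9324
  grad(y) = 27.189, v = y - alpha*grad = 1.008
  prox(v) = soft_thresh(1.008, 0.0415) = 0.9665
Iteration 3: beta = 0.5, y = 0.9665 + 0.5*(0.9665 - 2.6385) = 0.1305
  grad(y) = 5.5663, v = y - alpha*grad = -0.0587
  prox(v) = soft_thresh(-0.0587, 0.0415) = -0.0173
Iteration 4: beta = 0.6, y = -0.0173 + 0.6*(-0.0173 - 0.9665) = -0.6075
  grad(y) = -3.2901, v = y - alpha*grad = -0.4956
  prox(v) = soft_thresh(-0.4956, 0.0415) = -0.4542
f(x_4) = 6*(-0.4542)^2 + 4*(-0.4542) + 1.22*|-0.4542| = -0.025


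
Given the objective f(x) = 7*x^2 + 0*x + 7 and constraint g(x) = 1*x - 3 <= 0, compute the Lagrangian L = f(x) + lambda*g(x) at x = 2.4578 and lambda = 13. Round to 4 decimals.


Step 1: Evaluate f(x).
f(2.4578) = 7*2.4578^2 + 0*2.4578 + 7 = 49.2855
Step 2: Evaluate g(x).
g(2.4578) = 1*2.4578 - 3 = -0.5422
Step 3: Compute Lagrangian.
L = 49.2855 + 13*-0.5422 = 42.2369


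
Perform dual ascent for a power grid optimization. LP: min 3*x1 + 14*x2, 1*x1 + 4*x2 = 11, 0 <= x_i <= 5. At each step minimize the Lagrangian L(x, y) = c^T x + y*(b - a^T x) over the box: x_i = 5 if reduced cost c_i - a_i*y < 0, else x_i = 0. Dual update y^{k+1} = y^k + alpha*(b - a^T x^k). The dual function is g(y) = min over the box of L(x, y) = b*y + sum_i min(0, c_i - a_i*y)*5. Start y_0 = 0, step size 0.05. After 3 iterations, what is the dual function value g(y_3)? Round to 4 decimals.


Dual ascent for LP: min 3*x1 + 14*x2, 1*x1 + 4*x2 = 11, 0 <= x_i <= 5
Step 1: y^k = 0.0, reduced costs: (3.0, 14.0)
  x^k = (0.0, 0.0), subgradient = b - a^T x = 11.0
  y^{k+1} = 0.0 + 0.05*11.0 = 0.55
Step 2: y^k = 0.55, reduced costs: (2.45, 11.8)
  x^k = (0.0, 0.0), subgradient = b - a^T x = 11.0
  y^{k+1} = 0.55 + 0.05*11.0 = 1.1
Step 3: y^k = 1.1, reduced costs: (1.9, 9.6)
  x^k = (0.0, 0.0), subgradient = b - a^T x = 11.0
  y^{k+1} = 1.1 + 0.05*11.0 = 1.65
Dual objective at y_3 = 1.65: reduced costs (1.35, 7.4), box minimizer x = (0.0, 0.0)
g(y_3) = b*y + (c1 - a1*y)*x1 + (c2 - a2*y)*x2 = 11*1.65 + 1.35*0.0 + 7.4*0.0 = 18.15 + 0.0 + 0.0 = 18.15


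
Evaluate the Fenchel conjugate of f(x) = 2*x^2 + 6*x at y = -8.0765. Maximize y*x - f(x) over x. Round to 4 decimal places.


f*(y) = sup_x {y*x - a*x^2 - b*x} = sup_x {(y-b)*x - a*x^2}
FOC: (y - b) - 2a*x = 0 => x* = (y - b)/(2a)
x* = (-8.0765 - 6)/(2*2) = -3.5191
f*(-8.0765) = (y-b)^2/(4a) = (-8.0765 - 6)^2/(4*2)
= 198.1479/8 = 24.7685


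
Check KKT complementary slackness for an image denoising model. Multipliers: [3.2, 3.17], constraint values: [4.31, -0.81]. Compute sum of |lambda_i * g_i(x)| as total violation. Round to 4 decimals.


KKT complementary slackness check:
lambda_1 * g_1 = 3.2 * 4.31 = 13.792
lambda_2 * g_2 = 3.17 * -0.81 = -2.5677
Total violation = 13.792 + 2.5677 = 16.3597


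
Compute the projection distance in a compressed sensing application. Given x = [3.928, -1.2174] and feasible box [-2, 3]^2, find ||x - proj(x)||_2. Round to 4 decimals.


Project each component onto [-2, 3].
clip(3.928) = 3.0, clip(-1.2174) = -1.2174
Projection = [3.0, -1.2174]
Squared diffs: [0.8612, 0.0]
Distance = sqrt(0.8612) = 0.928


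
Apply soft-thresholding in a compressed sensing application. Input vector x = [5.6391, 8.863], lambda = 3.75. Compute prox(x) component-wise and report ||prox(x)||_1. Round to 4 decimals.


Soft-thresholding with lambda = 3.75:
prox(5.6391) = sign(5.6391)*max(|5.6391| - 3.75, 0) = 1.8891
prox(8.863) = sign(8.863)*max(|8.863| - 3.75, 0) = 5.113
prox(x) = [1.8891, 5.113]
||prox(x)||_1 = 1.8891 + 5.113 = 7.0021


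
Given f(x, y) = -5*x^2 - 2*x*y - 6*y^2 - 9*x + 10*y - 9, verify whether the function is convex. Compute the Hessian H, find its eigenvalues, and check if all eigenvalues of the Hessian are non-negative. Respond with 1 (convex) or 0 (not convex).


The Hessian of f(x,y) = -5*x^2 - 2*x*y - 6*y^2 - 9*x + 10*y - 9 is:
H = [[-10, -2], [-2, -12]]
Trace = -10 - 12 = -22
Determinant = -10*-12 - (-2)^2 = 116
Discriminant = (-22)^2 - 4*116 = 20.0
Eigenvalues: lambda_1 = -13.2361, lambda_2 = -8.7639
The function is not convex.

0


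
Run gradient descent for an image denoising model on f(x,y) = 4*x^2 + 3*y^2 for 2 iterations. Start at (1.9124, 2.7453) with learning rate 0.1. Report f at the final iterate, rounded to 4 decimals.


Gradient descent on f(x,y) = 4*x^2 + 3*y^2.
Starting point: (1.9124, 2.7453), alpha = 0.1
Step 1: grad_x = 2*4*1.9124 = 15.2992, grad_y = 2*3*2.7453 = 16.4718
  x_1 = 1.9124 - 0.1*15.2992 = 0.3825
  y_1 = 2.7453 - 0.1*16.4718 = 1.0981
Step 2: grad_x = 2*4*0.3825 = 3.0598, grad_y = 2*3*1.0981 = 6.5887
  x_2 = 0.3825 - 0.1*3.0598 = 0.0765
  y_2 = 1.0981 - 0.1*6.5887 = 0.4392
f(0.0765, 0.4392) = 4*0.0765^2 + 3*0.4392^2 = 0.6022


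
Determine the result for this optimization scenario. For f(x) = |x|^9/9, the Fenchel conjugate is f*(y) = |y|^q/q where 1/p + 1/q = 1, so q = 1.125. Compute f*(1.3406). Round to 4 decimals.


The conjugate exponent q satisfies 1/p + 1/q = 1.
p = 9, so q = 9/(9 - 1) = 1.125
|y|^q = 1.3406^1.125 = 1.3906
f*(1.3406) = 1.3906 / 1.125 = 1.2361


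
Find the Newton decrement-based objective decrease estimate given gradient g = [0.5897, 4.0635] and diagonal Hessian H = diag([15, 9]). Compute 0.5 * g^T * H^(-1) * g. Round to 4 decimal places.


Step 1: H is diagonal, so H^(-1) * g = [0.0393, 0.4515].
Step 2: g^T H^(-1) g = sum_i g_i^2 / H_ii
  = (0.5897)^2/15 + (4.0635)^2/9
  = 0.0232 + 1.8347 = 1.8579
Step 3: Objective decrease = 0.5 * g^T H^(-1) g = 0.9289


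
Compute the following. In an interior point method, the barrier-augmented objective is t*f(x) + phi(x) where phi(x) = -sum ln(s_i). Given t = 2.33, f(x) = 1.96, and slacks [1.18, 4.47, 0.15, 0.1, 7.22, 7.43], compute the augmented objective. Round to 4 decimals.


Step 1: Compute log-barrier.
ln values: [0.1655, 1.4974, -1.8971, -2.3026, 1.9769, 2.0055]
phi = -(0.1655 + 1.4974 - 1.8971 - 2.3026 + 1.9769 + 2.0055) = -1.4456
Step 2: Compute augmented objective.
t*f(x) = 2.33*1.96 = 4.5668
Total = 4.5668 - 1.4456 = 3.1212


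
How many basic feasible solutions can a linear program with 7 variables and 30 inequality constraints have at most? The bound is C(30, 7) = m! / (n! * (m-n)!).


Each vertex corresponds to some choice of n active constraints out of m, so the number of vertices is at most C(m, n) = m! / (n!(m-n)!).
m = 30, n = 7
Numerator: 30 * 29 * 28 * 27 * 26 * 25 * 24
Denominator: 7! = 5040
C(30, 7) = 2035800


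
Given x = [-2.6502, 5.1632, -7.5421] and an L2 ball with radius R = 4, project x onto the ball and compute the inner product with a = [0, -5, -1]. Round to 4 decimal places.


Step 1: Compute ||x|| (intermediates to 6 decimals).
||x|| = sqrt((-2.6502)^2 + 5.1632^2 + (-7.5421)^2) = 9.516589
Step 2: Project.
Since ||x|| > R, scale = R/||x|| = 4/9.516589 = 0.420319, proj(x) = scale * x
proj(x) = [-1.113929, 2.170191, -3.170088]
Step 3: Dot product.
a^T * proj(x) = 0*(-1.113929) - 5*2.170191 - 1*(-3.170088) = -7.6809


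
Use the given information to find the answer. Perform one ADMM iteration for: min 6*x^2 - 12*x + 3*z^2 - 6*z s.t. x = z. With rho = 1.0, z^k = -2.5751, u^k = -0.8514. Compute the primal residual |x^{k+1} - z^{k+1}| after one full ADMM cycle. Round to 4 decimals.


ADMM iteration with rho = 1.0, z^k = -2.5751, u^k = -0.8514
Step 1: x-update.
Minimize 6*x^2 - 12*x + (1.0/2)*(x + 2.5751 - 0.8514)^2
FOC: (2*6 + 1.0)*x = 12 + 1.0*(-2.5751 + 0.8514)
x^{k+1} = 0.7905
Step 2: z-update.
Minimize 3*z^2 - 6*z + (1.0/2)*(0.7905 - z - 0.8514)^2
FOC: (2*3 + 1.0)*z = 6 + 1.0*(0.7905 - 0.8514)
z^{k+1} = 0.8484
Step 3: u-update.
u^{k+1} = -0.8514 + 0.7905 - 0.8484 = -0.9094
Step 4: Primal residual = |0.7905 - 0.8484| = 0.058


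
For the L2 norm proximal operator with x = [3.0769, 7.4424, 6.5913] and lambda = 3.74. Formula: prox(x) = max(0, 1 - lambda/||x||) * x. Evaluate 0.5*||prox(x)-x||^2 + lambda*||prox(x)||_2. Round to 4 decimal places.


Step 1: Compute ||x||.
||x|| = 10.4068
Step 2: Compute scaling factor.
scale = max(0, 1 - 3.74/10.4068) = 0.6406
Step 3: prox(x) = [1.9711, 4.7678, 4.2225]
||prox(x)|| = 6.6668
Step 4: Proximal objective.
0.5*||prox-x||^2 = 6.9938
lambda*||prox|| = 24.9338
Total = 31.9277


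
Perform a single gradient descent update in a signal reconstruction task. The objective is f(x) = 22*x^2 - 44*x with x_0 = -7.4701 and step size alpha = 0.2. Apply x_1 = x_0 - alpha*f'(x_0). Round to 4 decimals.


We compute the gradient at x_0 and apply the update.
f'(x) = 44*x - 44
f'(-7.4701) = 44*-7.4701 - 44 = -372.6844
x_1 = -7.4701 - 0.2*-372.6844 = 67.0668


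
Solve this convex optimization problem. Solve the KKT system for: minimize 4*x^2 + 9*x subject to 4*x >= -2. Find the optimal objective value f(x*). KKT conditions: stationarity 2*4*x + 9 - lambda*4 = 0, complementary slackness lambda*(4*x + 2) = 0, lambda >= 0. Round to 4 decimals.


Step 1: Try lambda = 0 (constraint inactive).
x_unc = -9/(2*4) = -1.125
Check: 4*-1.125 = -4.5 < -2 -- violated!
Step 2: Constraint must be active: 4*x = -2
x* = -2/4 = -0.5
lambda = (2*4*(-0.5) + 9)/4 = 1.25
Step 3: Compute optimal value.
f(x*) = 4*(-0.5)^2 + 9*(-0.5) = -3.5


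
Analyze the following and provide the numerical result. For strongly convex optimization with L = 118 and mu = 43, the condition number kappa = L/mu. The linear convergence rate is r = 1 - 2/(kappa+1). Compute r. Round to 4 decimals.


Step 1: Compute the condition number.
kappa = L/mu = 118/43 = 2.7442
Step 2: Compute the convergence rate.
r = 1 - 2/(kappa + 1) = 1 - 2*mu/(L + mu) = (L - mu)/(L + mu) = 75/161 = 0.4658


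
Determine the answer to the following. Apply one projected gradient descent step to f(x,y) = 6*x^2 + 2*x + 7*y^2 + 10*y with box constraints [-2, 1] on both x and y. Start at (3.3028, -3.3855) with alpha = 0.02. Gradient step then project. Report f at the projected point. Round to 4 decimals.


Step 1: Compute gradient at (3.3028, -3.3855).
grad_x = 2*6*3.3028 + 2 = 41.6336
grad_y = 2*7*-3.3855 + 10 = -37.397
Step 2: Gradient step.
x_raw = 3.3028 - 0.02*41.6336 = 2.4701
y_raw = -3.3855 - 0.02*-37.397 = -2.6376
Step 3: Project onto [-2, 1].
x_proj = clip(2.4701) = 1.0
y_proj = clip(-2.6376) = -2.0
Step 4: Evaluate f.
f(1.0, -2.0) = 16.0


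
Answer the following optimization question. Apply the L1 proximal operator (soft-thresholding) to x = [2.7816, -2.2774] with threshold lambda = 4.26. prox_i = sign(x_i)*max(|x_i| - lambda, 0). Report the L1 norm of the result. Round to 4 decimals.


Soft-thresholding with lambda = 4.26:
prox(2.7816) = sign(2.7816)*max(|2.7816| - 4.26, 0) = 0.0
prox(-2.2774) = sign(-2.2774)*max(|-2.2774| - 4.26, 0) = 0.0
prox(x) = [0.0, 0.0]
||prox(x)||_1 = 0.0 + 0.0 = 0.0


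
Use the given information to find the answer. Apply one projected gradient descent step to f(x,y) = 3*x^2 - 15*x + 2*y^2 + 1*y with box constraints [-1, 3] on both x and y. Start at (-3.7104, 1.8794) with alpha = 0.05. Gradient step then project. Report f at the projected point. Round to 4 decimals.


Step 1: Compute gradient at (-3.7104, 1.8794).
grad_x = 2*3*-3.7104 - 15 = -37.2624
grad_y = 2*2*1.8794 + 1 = 8.5176
Step 2: Gradient step.
x_raw = -3.7104 - 0.05*-37.2624 = -1.8473
y_raw = 1.8794 - 0.05*8.5176 = 1.4535
Step 3: Project onto [-1, 3].
x_proj = clip(-1.8473) = -1.0
y_proj = clip(1.4535) = 1.4535
Step 4: Evaluate f.
f(-1.0, 1.4535) = 23.679


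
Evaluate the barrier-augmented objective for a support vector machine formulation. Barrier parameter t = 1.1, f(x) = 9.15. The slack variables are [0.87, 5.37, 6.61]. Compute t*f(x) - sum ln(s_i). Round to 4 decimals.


Step 1: Compute log-barrier.
ln values: [-0.1393, 1.6808, 1.8886]
phi = -(-0.1393 + 1.6808 + 1.8886) = -3.4301
Step 2: Compute augmented objective.
t*f(x) = 1.1*9.15 = 10.065
Total = 10.065 - 3.4301 = 6.6349


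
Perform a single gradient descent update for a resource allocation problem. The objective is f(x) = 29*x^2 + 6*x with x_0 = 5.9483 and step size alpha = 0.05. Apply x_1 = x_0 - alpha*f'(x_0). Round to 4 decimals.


We compute the gradient at x_0 and apply the update.
f'(x) = 58*x + 6
f'(5.9483) = 58*5.9483 + 6 = 351.0014
x_1 = 5.9483 - 0.05*351.0014 = -11.6018


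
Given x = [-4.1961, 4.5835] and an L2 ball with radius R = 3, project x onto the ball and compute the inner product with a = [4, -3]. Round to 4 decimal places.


Step 1: Compute ||x|| (intermediates to 6 decimals).
||x|| = sqrt((-4.1961)^2 + 4.5835^2) = 6.214155
Step 2: Project.
Since ||x|| > R, scale = R/||x|| = 3/6.214155 = 0.482769, proj(x) = scale * x
proj(x) = [-2.025747, 2.212772]
Step 3: Dot product.
a^T * proj(x) = 4*(-2.025747) - 3*2.212772 = -14.7413


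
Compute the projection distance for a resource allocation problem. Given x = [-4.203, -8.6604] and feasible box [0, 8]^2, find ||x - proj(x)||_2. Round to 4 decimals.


Project each component onto [0, 8].
clip(-4.203) = 0.0, clip(-8.6604) = 0.0
Projection = [0.0, 0.0]
Squared diffs: [17.6652, 75.0025]
Distance = sqrt(92.6677) = 9.6264


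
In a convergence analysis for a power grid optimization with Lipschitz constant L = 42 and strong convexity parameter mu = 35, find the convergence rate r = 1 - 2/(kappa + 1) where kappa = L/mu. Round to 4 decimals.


Step 1: Compute the condition number.
kappa = L/mu = 42/35 = 1.2
Step 2: Compute the convergence rate.
r = 1 - 2/(kappa + 1) = 1 - 2*mu/(L + mu) = (L - mu)/(L + mu) = 7/77 = 0.0909


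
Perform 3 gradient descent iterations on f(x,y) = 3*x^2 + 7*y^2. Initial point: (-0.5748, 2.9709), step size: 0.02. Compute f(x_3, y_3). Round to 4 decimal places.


Gradient descent on f(x,y) = 3*x^2 + 7*y^2.
Starting point: (-0.5748, 2.9709), alpha = 0.02
Step 1: grad_x = 2*3*-0.5748 = -3.4488, grad_y = 2*7*2.9709 = 41.5926
  x_1 = -0.5748 - 0.02*-3.4488 = -0.5058
  y_1 = 2.9709 - 0.02*41.5926 = 2.139
Step 2: grad_x = 2*3*-0.5058 = -3.0349, grad_y = 2*7*2.139 = 29.9467
  x_2 = -0.5058 - 0.02*-3.0349 = -0.4451
  y_2 = 2.139 - 0.02*29.9467 = 1.5401
Step 3: grad_x = 2*3*-0.4451 = -2.6708, grad_y = 2*7*1.5401 = 21.5616
  x_3 = -0.4451 - 0.02*-2.6708 = -0.3917
  y_3 = 1.5401 - 0.02*21.5616 = 1.1089
f(-0.3917, 1.1089) = 3*(-0.3917)^2 + 7*1.1089^2 = 9.0677


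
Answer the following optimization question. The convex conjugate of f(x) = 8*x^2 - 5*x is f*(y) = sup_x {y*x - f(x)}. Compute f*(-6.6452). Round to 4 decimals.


f*(y) = sup_x {y*x - a*x^2 - b*x} = sup_x {(y-b)*x - a*x^2}
FOC: (y - b) - 2a*x = 0 => x* = (y - b)/(2a)
x* = (-6.6452 + 5)/(2*8) = -0.1028
f*(-6.6452) = (y-b)^2/(4a) = (-6.6452 + 5)^2/(4*8)
= 2.7067/32 = 0.0846


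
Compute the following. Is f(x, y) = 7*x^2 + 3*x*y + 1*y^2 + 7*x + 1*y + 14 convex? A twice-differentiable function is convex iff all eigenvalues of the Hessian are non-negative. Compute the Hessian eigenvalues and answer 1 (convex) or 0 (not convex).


The Hessian of f(x,y) = 7*x^2 + 3*x*y + 1*y^2 + 7*x + 1*y + 14 is:
H = [[14, 3], [3, 2]]
Trace = 14 + 2 = 16
Determinant = 14*2 - (3)^2 = 19
Discriminant = (16)^2 - 4*19 = 180.0
Eigenvalues: lambda_1 = 1.2918, lambda_2 = 14.7082
The function is convex.

1


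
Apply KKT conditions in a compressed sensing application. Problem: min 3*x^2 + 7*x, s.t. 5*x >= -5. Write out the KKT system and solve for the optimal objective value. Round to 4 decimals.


Step 1: Try lambda = 0 (constraint inactive).
x_unc = -7/(2*3) = -1.1667
Check: 5*-1.1667 = -5.8335 < -5 -- violated!
Step 2: Constraint must be active: 5*x = -5
x* = -5/5 = -1.0
lambda = (2*3*(-1.0) + 7)/5 = 0.2
Step 3: Compute optimal value.
f(x*) = 3*(-1.0)^2 + 7*(-1.0) = -4.0


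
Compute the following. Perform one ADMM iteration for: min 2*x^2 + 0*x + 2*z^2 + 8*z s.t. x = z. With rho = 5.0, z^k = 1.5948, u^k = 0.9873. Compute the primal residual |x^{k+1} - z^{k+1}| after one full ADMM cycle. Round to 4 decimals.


ADMM iteration with rho = 5.0, z^k = 1.5948, u^k = 0.9873
Step 1: x-update.
Minimize 2*x^2 + 0*x + (5.0/2)*(x - 1.5948 + 0.9873)^2
FOC: (2*2 + 5.0)*x = 0 + 5.0*(1.5948 - 0.9873)
x^{k+1} = 0.3375
Step 2: z-update.
Minimize 2*z^2 + 8*z + (5.0/2)*(0.3375 - z + 0.9873)^2
FOC: (2*2 + 5.0)*z = -8 + 5.0*(0.3375 + 0.9873)
z^{k+1} = -0.1529
Step 3: u-update.
u^{k+1} = 0.9873 + 0.3375 + 0.1529 = 1.4777
Step 4: Primal residual = |0.3375 + 0.1529| = 0.4904


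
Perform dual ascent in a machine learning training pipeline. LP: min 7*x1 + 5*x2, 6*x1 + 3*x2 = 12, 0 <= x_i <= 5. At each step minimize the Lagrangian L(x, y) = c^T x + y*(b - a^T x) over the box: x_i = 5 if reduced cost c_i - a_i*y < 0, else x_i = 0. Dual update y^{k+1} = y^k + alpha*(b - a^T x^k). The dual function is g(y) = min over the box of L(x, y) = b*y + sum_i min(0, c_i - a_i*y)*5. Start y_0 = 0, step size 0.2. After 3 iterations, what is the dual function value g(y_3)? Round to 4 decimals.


Dual ascent for LP: min 7*x1 + 5*x2, 6*x1 + 3*x2 = 12, 0 <= x_i <= 5
Step 1: y^k = 0.0, reduced costs: (7.0, 5.0)
  x^k = (0.0, 0.0), subgradient = b - a^T x = 12.0
  y^{k+1} = 0.0 + 0.2*12.0 = 2.4
Step 2: y^k = 2.4, reduced costs: (-7.4, -2.2)
  x^k = (5.0, 5.0), subgradient = b - a^T x = -33.0
  y^{k+1} = 2.4 + 0.2*-33.0 = -4.2
Step 3: y^k = -4.2, reduced costs: (32.2, 17.6)
  x^k = (0.0, 0.0), subgradient = b - a^T x = 12.0
  y^{k+1} = -4.2 + 0.2*12.0 = -1.8
Dual objective at y_3 = -1.8: reduced costs (17.8, 10.4), box minimizer x = (0.0, 0.0)
g(y_3) = b*y + (c1 - a1*y)*x1 + (c2 - a2*y)*x2 = 12*(-1.8) + 17.8*0.0 + 10.4*0.0 = -21.6 + 0.0 + 0.0 = -21.6


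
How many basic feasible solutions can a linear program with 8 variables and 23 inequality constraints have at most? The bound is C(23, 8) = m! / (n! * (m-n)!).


Each vertex corresponds to some choice of n active constraints out of m, so the number of vertices is at most C(m, n) = m! / (n!(m-n)!).
m = 23, n = 8
Numerator: 23 * 22 * 21 * 20 * 19 * 18 * 17 * 16
Denominator: 8! = 40320
C(23, 8) = 490314


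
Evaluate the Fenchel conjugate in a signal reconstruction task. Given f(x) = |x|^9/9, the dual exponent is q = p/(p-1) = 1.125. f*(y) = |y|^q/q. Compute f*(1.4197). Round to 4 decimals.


The conjugate exponent q satisfies 1/p + 1/q = 1.
p = 9, so q = 9/(9 - 1) = 1.125
|y|^q = 1.4197^1.125 = 1.4833
f*(1.4197) = 1.4833 / 1.125 = 1.3185


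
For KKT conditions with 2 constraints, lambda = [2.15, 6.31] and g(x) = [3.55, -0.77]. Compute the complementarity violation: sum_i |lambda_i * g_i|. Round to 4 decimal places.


KKT complementary slackness check:
lambda_1 * g_1 = 2.15 * 3.55 = 7.6325
lambda_2 * g_2 = 6.31 * -0.77 = -4.8587
Total violation = 7.6325 + 4.8587 = 12.4912


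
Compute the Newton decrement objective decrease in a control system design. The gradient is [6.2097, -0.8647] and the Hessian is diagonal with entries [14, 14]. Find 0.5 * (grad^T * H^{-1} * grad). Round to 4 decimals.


Step 1: H is diagonal, so H^(-1) * g = [0.4436, -0.0618].
Step 2: g^T H^(-1) g = sum_i g_i^2 / H_ii
  = (6.2097)^2/14 + (-0.8647)^2/14
  = 2.7543 + 0.0534 = 2.8077
Step 3: Objective decrease = 0.5 * g^T H^(-1) g = 1.4039


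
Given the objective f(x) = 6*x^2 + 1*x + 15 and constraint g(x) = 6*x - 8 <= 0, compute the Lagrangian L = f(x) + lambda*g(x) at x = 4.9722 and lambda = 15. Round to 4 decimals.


Step 1: Evaluate f(x).
f(4.9722) = 6*4.9722^2 + 1*4.9722 + 15 = 168.3088
Step 2: Evaluate g(x).
g(4.9722) = 6*4.9722 - 8 = 21.8332
Step 3: Compute Lagrangian.
L = 168.3088 + 15*21.8332 = 495.8068


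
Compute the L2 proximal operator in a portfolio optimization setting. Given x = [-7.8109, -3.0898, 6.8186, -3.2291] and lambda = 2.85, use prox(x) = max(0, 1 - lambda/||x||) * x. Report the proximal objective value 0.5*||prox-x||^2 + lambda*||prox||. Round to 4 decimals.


Step 1: Compute ||x||.
||x|| = 11.2906
Step 2: Compute scaling factor.
scale = max(0, 1 - 2.85/11.2906) = 0.7476
Step 3: prox(x) = [-5.8393, -2.3099, 5.0974, -2.414]
||prox(x)|| = 8.4406
Step 4: Proximal objective.
0.5*||prox-x||^2 = 4.0613
lambda*||prox|| = 24.0557
Total = 28.1169


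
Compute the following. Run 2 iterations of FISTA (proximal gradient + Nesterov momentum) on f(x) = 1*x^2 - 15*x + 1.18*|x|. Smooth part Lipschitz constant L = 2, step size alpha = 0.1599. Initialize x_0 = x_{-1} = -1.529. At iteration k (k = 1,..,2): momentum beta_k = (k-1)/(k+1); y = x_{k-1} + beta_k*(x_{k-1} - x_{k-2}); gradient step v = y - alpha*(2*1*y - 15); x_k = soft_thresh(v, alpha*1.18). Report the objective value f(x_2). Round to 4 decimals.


FISTA on f(x) = 1*x^2 - 15*x + 1.18*|x|
L = 2, alpha = 0.1599
Iteration 1: beta = 0.0, y = -1.529 + 0.0*(-1.529 + 1.529) = -1.529
  grad(y) = -18.058, v = y - alpha*grad = 1.3585
  prox(v) = soft_thresh(1.3585, 0.1887) = 1.1698
Iteration 2: beta = 0.3333, y = 1.1698 + 0.3333*(1.1698 + 1.529) = 2.0694
  grad(y) = -10.8612, v = y - alpha*grad = 3.8061
  prox(v) = soft_thresh(3.8061, 0.1887) = 3.6174
f(x_2) = 1*3.6174^2 - 15*3.6174 + 1.18*|3.6174| = -36.907


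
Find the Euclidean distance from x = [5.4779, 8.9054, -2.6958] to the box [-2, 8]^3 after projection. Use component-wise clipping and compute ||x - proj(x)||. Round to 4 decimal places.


Project each component onto [-2, 8].
clip(5.4779) = 5.4779, clip(8.9054) = 8.0, clip(-2.6958) = -2.0
Projection = [5.4779, 8.0, -2.0]
Squared diffs: [0.0, 0.8197, 0.4841]
Distance = sqrt(1.3038) = 1.1419


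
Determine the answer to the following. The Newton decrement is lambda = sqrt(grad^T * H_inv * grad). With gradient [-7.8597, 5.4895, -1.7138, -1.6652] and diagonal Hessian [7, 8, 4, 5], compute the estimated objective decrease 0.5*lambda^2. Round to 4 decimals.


Step 1: H is diagonal, so H^(-1) * g = [-1.1228, 0.6862, -0.4285, -0.333].
Step 2: g^T H^(-1) g = sum_i g_i^2 / H_ii
  = (-7.8597)^2/7 + (5.4895)^2/8 + (-1.7138)^2/4 + (-1.6652)^2/5
  = 8.825 + 3.7668 + 0.7343 + 0.5546 = 13.8807
Step 3: Objective decrease = 0.5 * g^T H^(-1) g = 6.9403


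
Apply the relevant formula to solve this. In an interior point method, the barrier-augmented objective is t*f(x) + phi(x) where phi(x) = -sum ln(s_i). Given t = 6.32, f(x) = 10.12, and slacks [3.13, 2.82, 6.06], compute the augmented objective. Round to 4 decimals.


Step 1: Compute log-barrier.
ln values: [1.141, 1.0367, 1.8017]
phi = -(1.141 + 1.0367 + 1.8017) = -3.9795
Step 2: Compute augmented objective.
t*f(x) = 6.32*10.12 = 63.9584
Total = 63.9584 - 3.9795 = 59.9789


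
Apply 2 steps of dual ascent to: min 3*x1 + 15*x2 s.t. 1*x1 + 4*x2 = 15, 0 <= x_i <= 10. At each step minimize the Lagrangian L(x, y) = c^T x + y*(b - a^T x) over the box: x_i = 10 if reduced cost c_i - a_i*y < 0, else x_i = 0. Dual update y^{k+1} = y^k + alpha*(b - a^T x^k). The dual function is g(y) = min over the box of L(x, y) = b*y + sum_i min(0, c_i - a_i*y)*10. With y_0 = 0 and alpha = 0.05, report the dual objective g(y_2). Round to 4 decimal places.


Dual ascent for LP: min 3*x1 + 15*x2, 1*x1 + 4*x2 = 15, 0 <= x_i <= 10
Step 1: y^k = 0.0, reduced costs: (3.0, 15.0)
  x^k = (0.0, 0.0), subgradient = b - a^T x = 15.0
  y^{k+1} = 0.0 + 0.05*15.0 = 0.75
Step 2: y^k = 0.75, reduced costs: (2.25, 12.0)
  x^k = (0.0, 0.0), subgradient = b - a^T x = 15.0
  y^{k+1} = 0.75 + 0.05*15.0 = 1.5
Dual objective at y_2 = 1.5: reduced costs (1.5, 9.0), box minimizer x = (0.0, 0.0)
g(y_2) = b*y + (c1 - a1*y)*x1 + (c2 - a2*y)*x2 = 15*1.5 + 1.5*0.0 + 9.0*0.0 = 22.5 + 0.0 + 0.0 = 22.5


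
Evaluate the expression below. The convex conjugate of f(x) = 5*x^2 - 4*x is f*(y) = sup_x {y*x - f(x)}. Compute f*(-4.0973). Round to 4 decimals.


f*(y) = sup_x {y*x - a*x^2 - b*x} = sup_x {(y-b)*x - a*x^2}
FOC: (y - b) - 2a*x = 0 => x* = (y - b)/(2a)
x* = (-4.0973 + 4)/(2*5) = -0.0097
f*(-4.0973) = (y-b)^2/(4a) = (-4.0973 + 4)^2/(4*5)
= 0.0095/20 = 0.0005


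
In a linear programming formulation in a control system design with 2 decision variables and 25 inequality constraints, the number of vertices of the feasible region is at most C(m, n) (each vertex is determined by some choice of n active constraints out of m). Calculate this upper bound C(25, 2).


Each vertex corresponds to some choice of n active constraints out of m, so the number of vertices is at most C(m, n) = m! / (n!(m-n)!).
m = 25, n = 2
Numerator: 25 * 24
Denominator: 2! = 2
C(25, 2) = 300


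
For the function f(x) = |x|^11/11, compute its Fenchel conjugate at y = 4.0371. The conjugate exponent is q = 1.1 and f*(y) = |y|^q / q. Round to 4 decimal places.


The conjugate exponent q satisfies 1/p + 1/q = 1.
p = 11, so q = 11/(11 - 1) = 1.1
|y|^q = 4.0371^1.1 = 4.6417
f*(4.0371) = 4.6417 / 1.1 = 4.2197


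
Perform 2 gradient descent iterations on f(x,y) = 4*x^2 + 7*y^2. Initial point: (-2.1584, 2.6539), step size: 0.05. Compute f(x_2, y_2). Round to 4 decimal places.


Gradient descent on f(x,y) = 4*x^2 + 7*y^2.
Starting point: (-2.1584, 2.6539), alpha = 0.05
Step 1: grad_x = 2*4*-2.1584 = -17.2672, grad_y = 2*7*2.6539 = 37.1546
  x_1 = -2.1584 - 0.05*-17.2672 = -1.295
  y_1 = 2.6539 - 0.05*37.1546 = 0.7962
Step 2: grad_x = 2*4*-1.295 = -10.3603, grad_y = 2*7*0.7962 = 11.1464
  x_2 = -1.295 - 0.05*-10.3603 = -0.777
  y_2 = 0.7962 - 0.05*11.1464 = 0.2389
f(-0.777, 0.2389) = 4*(-0.777)^2 + 7*0.2389^2 = 2.8144


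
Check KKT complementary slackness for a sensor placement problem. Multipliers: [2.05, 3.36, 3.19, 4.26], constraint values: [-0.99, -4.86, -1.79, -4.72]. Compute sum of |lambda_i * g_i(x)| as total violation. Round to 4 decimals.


KKT complementary slackness check:
lambda_1 * g_1 = 2.05 * -0.99 = -2.0295
lambda_2 * g_2 = 3.36 * -4.86 = -16.3296
lambda_3 * g_3 = 3.19 * -1.79 = -5.7101
lambda_4 * g_4 = 4.26 * -4.72 = -20.1072
Total violation = 2.0295 + 16.3296 + 5.7101 + 20.1072 = 44.1764


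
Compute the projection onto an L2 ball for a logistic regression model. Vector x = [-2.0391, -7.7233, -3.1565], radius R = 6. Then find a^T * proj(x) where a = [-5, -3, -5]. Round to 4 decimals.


Step 1: Compute ||x|| (intermediates to 6 decimals).
||x|| = sqrt((-2.0391)^2 + (-7.7233)^2 + (-3.1565)^2) = 8.588992
Step 2: Project.
Since ||x|| > R, scale = R/||x|| = 6/8.588992 = 0.698569, proj(x) = scale * x
proj(x) = [-1.424452, -5.395258, -2.205033]
Step 3: Dot product.
a^T * proj(x) = -5*(-1.424452) - 3*(-5.395258) - 5*(-2.205033) = 34.3332


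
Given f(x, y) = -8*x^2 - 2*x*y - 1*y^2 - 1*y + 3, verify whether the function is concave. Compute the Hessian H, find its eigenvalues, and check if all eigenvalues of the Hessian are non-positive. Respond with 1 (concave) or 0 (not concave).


The Hessian of f(x,y) = -8*x^2 - 2*x*y - 1*y^2 - 1*y + 3 is:
H = [[-16, -2], [-2, -2]]
Trace = -16 - 2 = -18
Determinant = -16*-2 - (-2)^2 = 28
Discriminant = (-18)^2 - 4*28 = 212.0
Eigenvalues: lambda_1 = -16.2801, lambda_2 = -1.7199
The function is concave.

1


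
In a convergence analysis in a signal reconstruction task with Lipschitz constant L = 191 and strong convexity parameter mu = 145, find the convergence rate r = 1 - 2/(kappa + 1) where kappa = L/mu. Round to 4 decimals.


Step 1: Compute the condition number.
kappa = L/mu = 191/145 = 1.3172
Step 2: Compute the convergence rate.
r = 1 - 2/(kappa + 1) = 1 - 2*mu/(L + mu) = (L - mu)/(L + mu) = 46/336 = 0.1369


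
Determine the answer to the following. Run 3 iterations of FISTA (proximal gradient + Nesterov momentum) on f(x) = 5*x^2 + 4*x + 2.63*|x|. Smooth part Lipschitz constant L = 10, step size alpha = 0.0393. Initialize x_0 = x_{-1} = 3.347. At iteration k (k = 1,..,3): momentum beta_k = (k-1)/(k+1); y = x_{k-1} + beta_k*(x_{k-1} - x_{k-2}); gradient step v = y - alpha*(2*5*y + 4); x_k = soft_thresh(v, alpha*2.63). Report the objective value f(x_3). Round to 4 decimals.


FISTA on f(x) = 5*x^2 + 4*x + 2.63*|x|
L = 10, alpha = 0.0393
Iteration 1: beta = 0.0, y = 3.347 + 0.0*(3.347 - 3.347) = 3.347
  grad(y) = 37.47, v = y - alpha*grad = 1.8744
  prox(v) = soft_thresh(1.8744, 0.1034) = 1.7711
Iteration 2: beta = 0.3333, y = 1.7711 + 0.3333*(1.7711 - 3.347) = 1.2458
  grad(y) = 16.4576, v = y - alpha*grad = 0.599
  prox(v) = soft_thresh(0.599, 0.1034) = 0.4956
Iteration 3: beta = 0.5, y = 0.4956 + 0.5*(0.4956 - 1.7711) = -0.1421
  grad(y) = 2.5789, v = y - alpha*grad = -0.2435
  prox(v) = soft_thresh(-0.2435, 0.1034) = -0.1401
f(x_3) = 5*(-0.1401)^2 + 4*(-0.1401) + 2.63*|-0.1401| = -0.0938


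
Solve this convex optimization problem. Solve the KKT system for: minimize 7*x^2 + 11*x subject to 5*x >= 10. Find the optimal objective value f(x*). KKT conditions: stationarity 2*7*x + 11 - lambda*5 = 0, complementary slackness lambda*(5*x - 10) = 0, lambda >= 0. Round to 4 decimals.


Step 1: Try lambda = 0 (constraint inactive).
x_unc = -11/(2*7) = -0.7857
Check: 5*-0.7857 = -3.9285 < 10 -- violated!
Step 2: Constraint must be active: 5*x = 10
x* = 10/5 = 2.0
lambda = (2*7*2.0 + 11)/5 = 7.8
Step 3: Compute optimal value.
f(x*) = 7*2.0^2 + 11*2.0 = 50.0


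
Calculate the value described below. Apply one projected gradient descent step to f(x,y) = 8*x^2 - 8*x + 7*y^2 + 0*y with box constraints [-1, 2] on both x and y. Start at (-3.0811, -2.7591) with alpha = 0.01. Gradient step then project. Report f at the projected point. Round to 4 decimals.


Step 1: Compute gradient at (-3.0811, -2.7591).
grad_x = 2*8*-3.0811 - 8 = -57.2976
grad_y = 2*7*-2.7591 + 0 = -38.6274
Step 2: Gradient step.
x_raw = -3.0811 - 0.01*-57.2976 = -2.5081
y_raw = -2.7591 - 0.01*-38.6274 = -2.3728
Step 3: Project onto [-1, 2].
x_proj = clip(-2.5081) = -1.0
y_proj = clip(-2.3728) = -1.0
Step 4: Evaluate f.
f(-1.0, -1.0) = 23.0


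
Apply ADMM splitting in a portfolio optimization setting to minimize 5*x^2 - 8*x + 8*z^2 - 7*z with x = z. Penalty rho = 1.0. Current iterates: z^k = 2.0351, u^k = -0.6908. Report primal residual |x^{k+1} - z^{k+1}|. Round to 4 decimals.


ADMM iteration with rho = 1.0, z^k = 2.0351, u^k = -0.6908
Step 1: x-update.
Minimize 5*x^2 - 8*x + (1.0/2)*(x - 2.0351 - 0.6908)^2
FOC: (2*5 + 1.0)*x = 8 + 1.0*(2.0351 + 0.6908)
x^{k+1} = 0.9751
Step 2: z-update.
Minimize 8*z^2 - 7*z + (1.0/2)*(0.9751 - z - 0.6908)^2
FOC: (2*8 + 1.0)*z = 7 + 1.0*(0.9751 - 0.6908)
z^{k+1} = 0.4285
Step 3: u-update.
u^{k+1} = -0.6908 + 0.9751 - 0.4285 = -0.1442
Step 4: Primal residual = |0.9751 - 0.4285| = 0.5466


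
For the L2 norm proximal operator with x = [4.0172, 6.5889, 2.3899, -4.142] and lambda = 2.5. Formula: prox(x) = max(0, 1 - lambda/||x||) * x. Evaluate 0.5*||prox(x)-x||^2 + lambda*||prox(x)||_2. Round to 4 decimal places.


Step 1: Compute ||x||.
||x|| = 9.0785
Step 2: Compute scaling factor.
scale = max(0, 1 - 2.5/9.0785) = 0.7246
Step 3: prox(x) = [2.911, 4.7745, 1.7318, -3.0014]
||prox(x)|| = 6.5785
Step 4: Proximal objective.
0.5*||prox-x||^2 = 3.125
lambda*||prox|| = 16.4463
Total = 19.5713


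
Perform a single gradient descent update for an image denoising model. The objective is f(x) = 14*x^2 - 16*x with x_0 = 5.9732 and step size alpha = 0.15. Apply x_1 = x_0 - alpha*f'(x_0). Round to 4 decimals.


We compute the gradient at x_0 and apply the update.
f'(x) = 28*x - 16
f'(5.9732) = 28*5.9732 - 16 = 151.2496
x_1 = 5.9732 - 0.15*151.2496 = -16.7142


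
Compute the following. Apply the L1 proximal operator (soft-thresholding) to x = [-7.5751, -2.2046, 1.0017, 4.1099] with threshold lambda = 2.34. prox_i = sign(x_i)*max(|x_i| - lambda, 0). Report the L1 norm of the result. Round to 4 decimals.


Soft-thresholding with lambda = 2.34:
prox(-7.5751) = sign(-7.5751)*max(|-7.5751| - 2.34, 0) = -5.2351
prox(-2.2046) = sign(-2.2046)*max(|-2.2046| - 2.34, 0) = 0.0
prox(1.0017) = sign(1.0017)*max(|1.0017| - 2.34, 0) = 0.0
prox(4.1099) = sign(4.1099)*max(|4.1099| - 2.34, 0) = 1.7699
prox(x) = [-5.2351, 0.0, 0.0, 1.7699]
||prox(x)||_1 = 5.2351 + 0.0 + 0.0 + 1.7699 = 7.005


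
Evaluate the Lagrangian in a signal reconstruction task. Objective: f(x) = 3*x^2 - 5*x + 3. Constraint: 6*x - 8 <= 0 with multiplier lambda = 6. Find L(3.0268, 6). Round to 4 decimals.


Step 1: Evaluate f(x).
f(3.0268) = 3*3.0268^2 - 5*3.0268 + 3 = 15.3506
Step 2: Evaluate g(x).
g(3.0268) = 6*3.0268 - 8 = 10.1608
Step 3: Compute Lagrangian.
L = 15.3506 + 6*10.1608 = 76.3154


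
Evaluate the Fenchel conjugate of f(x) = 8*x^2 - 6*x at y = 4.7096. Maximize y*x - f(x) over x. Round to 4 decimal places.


f*(y) = sup_x {y*x - a*x^2 - b*x} = sup_x {(y-b)*x - a*x^2}
FOC: (y - b) - 2a*x = 0 => x* = (y - b)/(2a)
x* = (4.7096 + 6)/(2*8) = 0.6694
f*(4.7096) = (y-b)^2/(4a) = (4.7096 + 6)^2/(4*8)
= 114.6955/32 = 3.5842


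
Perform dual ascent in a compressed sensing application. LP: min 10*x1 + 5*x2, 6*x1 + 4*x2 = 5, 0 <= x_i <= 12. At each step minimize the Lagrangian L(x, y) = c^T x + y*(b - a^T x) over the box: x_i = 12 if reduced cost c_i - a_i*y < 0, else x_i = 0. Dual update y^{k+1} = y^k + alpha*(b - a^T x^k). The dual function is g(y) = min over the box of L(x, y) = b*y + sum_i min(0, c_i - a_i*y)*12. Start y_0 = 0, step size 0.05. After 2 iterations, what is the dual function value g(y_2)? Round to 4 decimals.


Dual ascent for LP: min 10*x1 + 5*x2, 6*x1 + 4*x2 = 5, 0 <= x_i <= 12
Step 1: y^k = 0.0, reduced costs: (10.0, 5.0)
  x^k = (0.0, 0.0), subgradient = b - a^T x = 5.0
  y^{k+1} = 0.0 + 0.05*5.0 = 0.25
Step 2: y^k = 0.25, reduced costs: (8.5, 4.0)
  x^k = (0.0, 0.0), subgradient = b - a^T x = 5.0
  y^{k+1} = 0.25 + 0.05*5.0 = 0.5
Dual objective at y_2 = 0.5: reduced costs (7.0, 3.0), box minimizer x = (0.0, 0.0)
g(y_2) = b*y + (c1 - a1*y)*x1 + (c2 - a2*y)*x2 = 5*0.5 + 7.0*0.0 + 3.0*0.0 = 2.5 + 0.0 + 0.0 = 2.5


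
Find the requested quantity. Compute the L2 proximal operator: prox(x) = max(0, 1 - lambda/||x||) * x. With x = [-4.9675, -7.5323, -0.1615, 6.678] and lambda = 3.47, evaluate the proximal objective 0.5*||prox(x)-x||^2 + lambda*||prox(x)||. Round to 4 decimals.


Step 1: Compute ||x||.
||x|| = 11.2265
Step 2: Compute scaling factor.
scale = max(0, 1 - 3.47/11.2265) = 0.6909
Step 3: prox(x) = [-3.4321, -5.2041, -0.1116, 4.6139]
||prox(x)|| = 7.7565
Step 4: Proximal objective.
0.5*||prox-x||^2 = 6.0205
lambda*||prox|| = 26.9151
Total = 32.9354


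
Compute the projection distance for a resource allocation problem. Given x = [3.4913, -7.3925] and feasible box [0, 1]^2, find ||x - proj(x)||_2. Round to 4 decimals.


Project each component onto [0, 1].
clip(3.4913) = 1.0, clip(-7.3925) = 0.0
Projection = [1.0, 0.0]
Squared diffs: [6.2066, 54.6491]
Distance = sqrt(60.8557) = 7.801


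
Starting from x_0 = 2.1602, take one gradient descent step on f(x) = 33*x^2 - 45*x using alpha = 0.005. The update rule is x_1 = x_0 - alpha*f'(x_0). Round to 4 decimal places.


We compute the gradient at x_0 and apply the update.
f'(x) = 66*x - 45
f'(2.1602) = 66*2.1602 - 45 = 97.5732
x_1 = 2.1602 - 0.005*97.5732 = 1.6723


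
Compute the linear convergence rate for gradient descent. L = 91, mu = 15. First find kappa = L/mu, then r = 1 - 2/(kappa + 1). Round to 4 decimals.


Step 1: Compute the condition number.
kappa = L/mu = 91/15 = 6.0667
Step 2: Compute the convergence rate.
r = 1 - 2/(kappa + 1) = 1 - 2*mu/(L + mu) = (L - mu)/(L + mu) = 76/106 = 0.717


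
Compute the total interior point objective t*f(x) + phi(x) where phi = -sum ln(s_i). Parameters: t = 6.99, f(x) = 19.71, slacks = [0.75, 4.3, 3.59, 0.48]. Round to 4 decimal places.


Step 1: Compute log-barrier.
ln values: [-0.2877, 1.4586, 1.2782, -0.734]
phi = -(-0.2877 + 1.4586 + 1.2782 - 0.734) = -1.7151
Step 2: Compute augmented objective.
t*f(x) = 6.99*19.71 = 137.7729
Total = 137.7729 - 1.7151 = 136.0578


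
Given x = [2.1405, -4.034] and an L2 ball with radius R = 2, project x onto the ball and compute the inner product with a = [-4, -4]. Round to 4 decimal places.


Step 1: Compute ||x|| (intermediates to 6 decimals).
||x|| = sqrt(2.1405^2 + (-4.034)^2) = 4.566716
Step 2: Project.
Since ||x|| > R, scale = R/||x|| = 2/4.566716 = 0.437951, proj(x) = scale * x
proj(x) = [0.937434, -1.766694]
Step 3: Dot product.
a^T * proj(x) = -4*0.937434 - 4*(-1.766694) = 3.317


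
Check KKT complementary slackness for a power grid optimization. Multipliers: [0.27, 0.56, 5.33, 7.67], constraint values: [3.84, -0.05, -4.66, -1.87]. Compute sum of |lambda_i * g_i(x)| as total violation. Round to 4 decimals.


KKT complementary slackness check:
lambda_1 * g_1 = 0.27 * 3.84 = 1.0368
lambda_2 * g_2 = 0.56 * -0.05 = -0.028
lambda_3 * g_3 = 5.33 * -4.66 = -24.8378
lambda_4 * g_4 = 7.67 * -1.87 = -14.3429
Total violation = 1.0368 + 0.028 + 24.8378 + 14.3429 = 40.2455


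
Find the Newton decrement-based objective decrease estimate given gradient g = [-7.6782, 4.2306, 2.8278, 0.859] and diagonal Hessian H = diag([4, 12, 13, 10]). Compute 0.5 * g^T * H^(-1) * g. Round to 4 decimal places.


Step 1: H is diagonal, so H^(-1) * g = [-1.9196, 0.3526, 0.2175, 0.0859].
Step 2: g^T H^(-1) g = sum_i g_i^2 / H_ii
  = (-7.6782)^2/4 + (4.2306)^2/12 + (2.8278)^2/13 + (0.859)^2/10
  = 14.7387 + 1.4915 + 0.6151 + 0.0738 = 16.9191
Step 3: Objective decrease = 0.5 * g^T H^(-1) g = 8.4595
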